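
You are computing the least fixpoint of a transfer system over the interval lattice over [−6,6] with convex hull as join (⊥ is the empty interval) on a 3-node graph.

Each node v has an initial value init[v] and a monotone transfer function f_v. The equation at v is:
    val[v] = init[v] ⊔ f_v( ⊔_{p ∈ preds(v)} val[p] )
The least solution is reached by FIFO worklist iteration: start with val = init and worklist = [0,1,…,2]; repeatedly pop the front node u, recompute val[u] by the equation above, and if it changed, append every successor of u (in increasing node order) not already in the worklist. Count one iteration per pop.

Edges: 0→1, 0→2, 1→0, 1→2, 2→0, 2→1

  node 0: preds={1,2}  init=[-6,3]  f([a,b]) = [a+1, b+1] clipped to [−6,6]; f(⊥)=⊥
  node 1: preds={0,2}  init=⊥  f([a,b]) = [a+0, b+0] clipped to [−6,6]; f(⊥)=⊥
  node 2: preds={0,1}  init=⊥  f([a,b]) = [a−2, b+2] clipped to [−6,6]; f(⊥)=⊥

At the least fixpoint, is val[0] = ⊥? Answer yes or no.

no

Iteration log — 8 steps:
  step 1. node 0  ⊔preds=⊥  new=[-6,3]  stable
  step 2. node 1  ⊔preds=[-6,3]  new=[-6,3]  old=⊥  +wl: 0
  step 3. node 2  ⊔preds=[-6,3]  new=[-6,5]  old=⊥  +wl: 1
  step 4. node 0  ⊔preds=[-6,5]  new=[-6,6]  old=[-6,3]  +wl: 2
  step 5. node 1  ⊔preds=[-6,6]  new=[-6,6]  old=[-6,3]  +wl: 0
  step 6. node 2  ⊔preds=[-6,6]  new=[-6,6]  old=[-6,5]  +wl: 1
  step 7. node 0  ⊔preds=[-6,6]  new=[-6,6]  stable
  step 8. node 1  ⊔preds=[-6,6]  new=[-6,6]  stable

Least fixpoint reached:
  node 0: [-6,6]
  node 1: [-6,6]
  node 2: [-6,6]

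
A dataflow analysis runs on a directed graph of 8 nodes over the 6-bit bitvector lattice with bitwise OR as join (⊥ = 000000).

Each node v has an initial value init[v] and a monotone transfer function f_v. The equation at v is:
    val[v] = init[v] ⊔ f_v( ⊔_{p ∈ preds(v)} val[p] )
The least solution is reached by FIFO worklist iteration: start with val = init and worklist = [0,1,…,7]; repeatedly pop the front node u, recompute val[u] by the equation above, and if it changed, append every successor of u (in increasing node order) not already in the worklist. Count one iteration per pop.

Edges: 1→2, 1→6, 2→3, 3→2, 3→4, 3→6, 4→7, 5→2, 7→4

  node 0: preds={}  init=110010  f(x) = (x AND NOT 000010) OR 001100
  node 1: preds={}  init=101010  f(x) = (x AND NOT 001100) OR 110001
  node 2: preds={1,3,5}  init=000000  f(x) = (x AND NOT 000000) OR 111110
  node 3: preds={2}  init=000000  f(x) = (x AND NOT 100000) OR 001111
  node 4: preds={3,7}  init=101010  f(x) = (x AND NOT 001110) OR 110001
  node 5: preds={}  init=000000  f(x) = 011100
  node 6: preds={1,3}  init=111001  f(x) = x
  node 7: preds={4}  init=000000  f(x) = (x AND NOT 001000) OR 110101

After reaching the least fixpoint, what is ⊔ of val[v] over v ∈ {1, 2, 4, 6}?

111111

Iteration log — 10 steps:
  step 1. node 0  ⊔preds=000000  new=111110  old=110010  +wl: 
  step 2. node 1  ⊔preds=000000  new=111011  old=101010  +wl: 
  step 3. node 2  ⊔preds=111011  new=111111  old=000000  +wl: 
  step 4. node 3  ⊔preds=111111  new=011111  old=000000  +wl: 2
  step 5. node 4  ⊔preds=011111  new=111011  old=101010  +wl: 
  step 6. node 5  ⊔preds=000000  new=011100  old=000000  +wl: 
  step 7. node 6  ⊔preds=111111  new=111111  old=111001  +wl: 
  step 8. node 7  ⊔preds=111011  new=110111  old=000000  +wl: 4
  step 9. node 2  ⊔preds=111111  new=111111  stable
  step 10. node 4  ⊔preds=111111  new=111011  stable

Least fixpoint reached:
  node 0: 111110
  node 1: 111011
  node 2: 111111
  node 3: 011111
  node 4: 111011
  node 5: 011100
  node 6: 111111
  node 7: 110111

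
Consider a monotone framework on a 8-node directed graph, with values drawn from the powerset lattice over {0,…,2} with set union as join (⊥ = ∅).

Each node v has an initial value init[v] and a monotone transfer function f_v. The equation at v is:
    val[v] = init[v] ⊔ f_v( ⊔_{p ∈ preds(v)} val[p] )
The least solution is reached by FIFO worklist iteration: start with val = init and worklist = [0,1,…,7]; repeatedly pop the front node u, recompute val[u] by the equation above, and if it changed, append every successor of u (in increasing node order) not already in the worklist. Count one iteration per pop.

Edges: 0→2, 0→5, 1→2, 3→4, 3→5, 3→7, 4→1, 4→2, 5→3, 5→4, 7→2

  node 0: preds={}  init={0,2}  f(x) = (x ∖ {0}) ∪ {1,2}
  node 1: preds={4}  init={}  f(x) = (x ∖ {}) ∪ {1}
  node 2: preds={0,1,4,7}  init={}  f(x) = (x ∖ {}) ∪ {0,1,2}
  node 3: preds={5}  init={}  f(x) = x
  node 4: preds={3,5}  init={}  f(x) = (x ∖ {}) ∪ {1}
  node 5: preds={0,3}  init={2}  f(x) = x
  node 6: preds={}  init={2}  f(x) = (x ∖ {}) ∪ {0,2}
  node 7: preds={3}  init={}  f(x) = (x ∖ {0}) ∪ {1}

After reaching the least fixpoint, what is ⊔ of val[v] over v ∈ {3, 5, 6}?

Iteration log — 16 steps:
  step 1. node 0  ⊔preds={}  new={0,1,2}  old={0,2}  +wl: 
  step 2. node 1  ⊔preds={}  new={1}  old={}  +wl: 
  step 3. node 2  ⊔preds={0,1,2}  new={0,1,2}  old={}  +wl: 
  step 4. node 3  ⊔preds={2}  new={2}  old={}  +wl: 
  step 5. node 4  ⊔preds={2}  new={1,2}  old={}  +wl: 1,2
  step 6. node 5  ⊔preds={0,1,2}  new={0,1,2}  old={2}  +wl: 3,4
  step 7. node 6  ⊔preds={}  new={0,2}  old={2}  +wl: 
  step 8. node 7  ⊔preds={2}  new={1,2}  old={}  +wl: 
  step 9. node 1  ⊔preds={1,2}  new={1,2}  old={1}  +wl: 
  step 10. node 2  ⊔preds={0,1,2}  new={0,1,2}  stable
  step 11. node 3  ⊔preds={0,1,2}  new={0,1,2}  old={2}  +wl: 5,7
  step 12. node 4  ⊔preds={0,1,2}  new={0,1,2}  old={1,2}  +wl: 1,2
  step 13. node 5  ⊔preds={0,1,2}  new={0,1,2}  stable
  step 14. node 7  ⊔preds={0,1,2}  new={1,2}  stable
  step 15. node 1  ⊔preds={0,1,2}  new={0,1,2}  old={1,2}  +wl: 
  step 16. node 2  ⊔preds={0,1,2}  new={0,1,2}  stable

Least fixpoint reached:
  node 0: {0,1,2}
  node 1: {0,1,2}
  node 2: {0,1,2}
  node 3: {0,1,2}
  node 4: {0,1,2}
  node 5: {0,1,2}
  node 6: {0,2}
  node 7: {1,2}

{0,1,2}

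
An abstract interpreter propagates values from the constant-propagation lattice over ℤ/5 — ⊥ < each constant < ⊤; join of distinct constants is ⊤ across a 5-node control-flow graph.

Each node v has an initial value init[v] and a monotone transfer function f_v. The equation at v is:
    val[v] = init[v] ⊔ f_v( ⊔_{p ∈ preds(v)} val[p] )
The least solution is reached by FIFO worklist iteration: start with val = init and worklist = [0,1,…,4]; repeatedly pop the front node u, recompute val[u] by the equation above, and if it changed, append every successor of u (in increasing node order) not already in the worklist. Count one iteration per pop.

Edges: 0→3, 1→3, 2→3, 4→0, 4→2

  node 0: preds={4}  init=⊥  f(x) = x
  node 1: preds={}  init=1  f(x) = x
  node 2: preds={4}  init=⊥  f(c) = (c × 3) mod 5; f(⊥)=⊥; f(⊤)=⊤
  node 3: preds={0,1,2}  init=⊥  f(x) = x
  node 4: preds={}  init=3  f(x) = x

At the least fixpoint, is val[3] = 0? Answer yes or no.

Trace (5 dequeues):
  [1] u=0 | in 3 | out 3 | prev ⊥ | push {}
  [2] u=1 | in ⊥ | out 1 | ==
  [3] u=2 | in 3 | out 4 | prev ⊥ | push {}
  [4] u=3 | in ⊤ | out ⊤ | prev ⊥ | push {}
  [5] u=4 | in ⊥ | out 3 | ==

Converged values:
  [0] 3
  [1] 1
  [2] 4
  [3] ⊤
  [4] 3

no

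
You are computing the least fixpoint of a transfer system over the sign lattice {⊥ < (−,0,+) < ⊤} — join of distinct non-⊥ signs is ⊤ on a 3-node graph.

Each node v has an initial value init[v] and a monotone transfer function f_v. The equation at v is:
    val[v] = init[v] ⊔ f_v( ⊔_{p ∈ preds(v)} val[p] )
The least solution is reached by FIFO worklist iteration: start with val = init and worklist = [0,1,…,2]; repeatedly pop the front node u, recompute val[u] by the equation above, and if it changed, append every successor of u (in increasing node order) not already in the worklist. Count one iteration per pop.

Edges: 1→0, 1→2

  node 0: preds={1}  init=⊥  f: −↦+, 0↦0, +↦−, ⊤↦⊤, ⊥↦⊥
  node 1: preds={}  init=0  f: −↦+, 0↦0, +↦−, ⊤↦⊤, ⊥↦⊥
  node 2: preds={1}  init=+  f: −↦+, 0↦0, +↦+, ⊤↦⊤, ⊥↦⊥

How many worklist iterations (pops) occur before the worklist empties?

Trace (3 dequeues):
  [1] u=0 | in 0 | out 0 | prev ⊥ | push {}
  [2] u=1 | in ⊥ | out 0 | ==
  [3] u=2 | in 0 | out ⊤ | prev + | push {}

Converged values:
  [0] 0
  [1] 0
  [2] ⊤

3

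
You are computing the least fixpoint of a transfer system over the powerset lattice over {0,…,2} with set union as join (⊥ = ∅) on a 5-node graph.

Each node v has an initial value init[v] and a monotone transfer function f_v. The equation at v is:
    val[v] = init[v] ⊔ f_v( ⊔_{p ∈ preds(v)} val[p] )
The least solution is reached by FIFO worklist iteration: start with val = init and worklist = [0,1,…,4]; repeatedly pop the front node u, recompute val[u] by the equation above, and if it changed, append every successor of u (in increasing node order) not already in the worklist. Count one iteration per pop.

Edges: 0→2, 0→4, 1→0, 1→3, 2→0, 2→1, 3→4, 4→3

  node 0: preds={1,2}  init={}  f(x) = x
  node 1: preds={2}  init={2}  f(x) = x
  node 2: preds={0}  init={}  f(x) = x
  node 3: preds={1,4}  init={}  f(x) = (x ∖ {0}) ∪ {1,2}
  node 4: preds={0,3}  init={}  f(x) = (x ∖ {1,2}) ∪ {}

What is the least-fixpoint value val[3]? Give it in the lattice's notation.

{1,2}

Iteration log — 7 steps:
  step 1. node 0  ⊔preds={2}  new={2}  old={}  +wl: 
  step 2. node 1  ⊔preds={}  new={2}  stable
  step 3. node 2  ⊔preds={2}  new={2}  old={}  +wl: 0,1
  step 4. node 3  ⊔preds={2}  new={1,2}  old={}  +wl: 
  step 5. node 4  ⊔preds={1,2}  new={}  stable
  step 6. node 0  ⊔preds={2}  new={2}  stable
  step 7. node 1  ⊔preds={2}  new={2}  stable

Least fixpoint reached:
  node 0: {2}
  node 1: {2}
  node 2: {2}
  node 3: {1,2}
  node 4: {}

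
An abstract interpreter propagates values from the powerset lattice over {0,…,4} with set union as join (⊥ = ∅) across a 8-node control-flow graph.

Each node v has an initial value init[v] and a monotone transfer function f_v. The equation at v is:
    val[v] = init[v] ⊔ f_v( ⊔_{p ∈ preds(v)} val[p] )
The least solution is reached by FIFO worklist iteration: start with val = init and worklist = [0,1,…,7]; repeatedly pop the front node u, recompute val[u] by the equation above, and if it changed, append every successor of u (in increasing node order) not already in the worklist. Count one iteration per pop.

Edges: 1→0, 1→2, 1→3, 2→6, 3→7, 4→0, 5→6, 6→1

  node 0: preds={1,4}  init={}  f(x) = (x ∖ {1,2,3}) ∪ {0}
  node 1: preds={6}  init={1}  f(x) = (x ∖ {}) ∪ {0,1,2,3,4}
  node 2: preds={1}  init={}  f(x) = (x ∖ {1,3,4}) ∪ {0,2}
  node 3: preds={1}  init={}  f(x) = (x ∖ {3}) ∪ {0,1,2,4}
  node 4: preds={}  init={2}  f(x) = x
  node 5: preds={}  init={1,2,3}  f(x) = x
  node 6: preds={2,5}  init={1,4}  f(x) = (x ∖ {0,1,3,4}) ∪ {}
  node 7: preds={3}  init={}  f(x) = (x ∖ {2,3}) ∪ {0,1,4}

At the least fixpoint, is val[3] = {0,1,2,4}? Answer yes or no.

Trace (10 dequeues):
  [1] u=0 | in {1,2} | out {0} | prev {} | push {}
  [2] u=1 | in {1,4} | out {0,1,2,3,4} | prev {1} | push {0}
  [3] u=2 | in {0,1,2,3,4} | out {0,2} | prev {} | push {}
  [4] u=3 | in {0,1,2,3,4} | out {0,1,2,4} | prev {} | push {}
  [5] u=4 | in {} | out {2} | ==
  [6] u=5 | in {} | out {1,2,3} | ==
  [7] u=6 | in {0,1,2,3} | out {1,2,4} | prev {1,4} | push {1}
  [8] u=7 | in {0,1,2,4} | out {0,1,4} | prev {} | push {}
  [9] u=0 | in {0,1,2,3,4} | out {0,4} | prev {0} | push {}
  [10] u=1 | in {1,2,4} | out {0,1,2,3,4} | ==

Converged values:
  [0] {0,4}
  [1] {0,1,2,3,4}
  [2] {0,2}
  [3] {0,1,2,4}
  [4] {2}
  [5] {1,2,3}
  [6] {1,2,4}
  [7] {0,1,4}

yes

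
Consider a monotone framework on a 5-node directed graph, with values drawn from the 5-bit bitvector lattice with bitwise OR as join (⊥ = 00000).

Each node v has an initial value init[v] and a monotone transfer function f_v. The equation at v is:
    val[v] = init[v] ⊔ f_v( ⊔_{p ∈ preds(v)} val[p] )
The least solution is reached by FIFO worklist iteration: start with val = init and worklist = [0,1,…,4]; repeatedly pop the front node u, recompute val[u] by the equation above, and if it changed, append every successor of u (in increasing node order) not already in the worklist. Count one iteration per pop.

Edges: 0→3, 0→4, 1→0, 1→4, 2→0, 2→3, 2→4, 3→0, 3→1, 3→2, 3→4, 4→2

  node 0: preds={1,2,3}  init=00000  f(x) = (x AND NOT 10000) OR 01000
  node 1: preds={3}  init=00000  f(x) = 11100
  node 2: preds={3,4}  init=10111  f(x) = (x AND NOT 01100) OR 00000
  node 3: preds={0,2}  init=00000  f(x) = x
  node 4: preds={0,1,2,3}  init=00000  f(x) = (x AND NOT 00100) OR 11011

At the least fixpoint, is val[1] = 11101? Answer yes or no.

Trace (8 dequeues):
  [1] u=0 | in 10111 | out 01111 | prev 00000 | push {}
  [2] u=1 | in 00000 | out 11100 | prev 00000 | push {0}
  [3] u=2 | in 00000 | out 10111 | ==
  [4] u=3 | in 11111 | out 11111 | prev 00000 | push {1,2}
  [5] u=4 | in 11111 | out 11011 | prev 00000 | push {}
  [6] u=0 | in 11111 | out 01111 | ==
  [7] u=1 | in 11111 | out 11100 | ==
  [8] u=2 | in 11111 | out 10111 | ==

Converged values:
  [0] 01111
  [1] 11100
  [2] 10111
  [3] 11111
  [4] 11011

no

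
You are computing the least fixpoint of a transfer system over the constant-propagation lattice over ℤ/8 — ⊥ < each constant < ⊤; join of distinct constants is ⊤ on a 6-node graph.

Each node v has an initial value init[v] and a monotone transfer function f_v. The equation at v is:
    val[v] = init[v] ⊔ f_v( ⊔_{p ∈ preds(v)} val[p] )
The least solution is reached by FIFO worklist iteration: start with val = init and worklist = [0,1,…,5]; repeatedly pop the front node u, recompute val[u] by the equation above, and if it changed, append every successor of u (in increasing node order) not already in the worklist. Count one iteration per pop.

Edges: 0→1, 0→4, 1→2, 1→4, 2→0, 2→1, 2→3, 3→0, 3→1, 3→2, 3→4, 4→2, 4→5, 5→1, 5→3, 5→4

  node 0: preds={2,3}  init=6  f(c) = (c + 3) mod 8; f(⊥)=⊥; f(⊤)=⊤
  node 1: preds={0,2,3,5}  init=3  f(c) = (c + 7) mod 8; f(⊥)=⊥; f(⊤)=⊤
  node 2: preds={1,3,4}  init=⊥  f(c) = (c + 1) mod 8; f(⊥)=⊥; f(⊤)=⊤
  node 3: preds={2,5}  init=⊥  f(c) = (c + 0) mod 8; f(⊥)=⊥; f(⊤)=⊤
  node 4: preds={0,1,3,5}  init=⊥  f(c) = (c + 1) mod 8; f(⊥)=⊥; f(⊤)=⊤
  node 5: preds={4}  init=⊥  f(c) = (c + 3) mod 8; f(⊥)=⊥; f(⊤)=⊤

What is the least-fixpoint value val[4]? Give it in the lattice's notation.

⊤

Iteration log — 11 steps:
  step 1. node 0  ⊔preds=⊥  new=6  stable
  step 2. node 1  ⊔preds=6  new=⊤  old=3  +wl: 
  step 3. node 2  ⊔preds=⊤  new=⊤  old=⊥  +wl: 0,1
  step 4. node 3  ⊔preds=⊤  new=⊤  old=⊥  +wl: 2
  step 5. node 4  ⊔preds=⊤  new=⊤  old=⊥  +wl: 
  step 6. node 5  ⊔preds=⊤  new=⊤  old=⊥  +wl: 3,4
  step 7. node 0  ⊔preds=⊤  new=⊤  old=6  +wl: 
  step 8. node 1  ⊔preds=⊤  new=⊤  stable
  step 9. node 2  ⊔preds=⊤  new=⊤  stable
  step 10. node 3  ⊔preds=⊤  new=⊤  stable
  step 11. node 4  ⊔preds=⊤  new=⊤  stable

Least fixpoint reached:
  node 0: ⊤
  node 1: ⊤
  node 2: ⊤
  node 3: ⊤
  node 4: ⊤
  node 5: ⊤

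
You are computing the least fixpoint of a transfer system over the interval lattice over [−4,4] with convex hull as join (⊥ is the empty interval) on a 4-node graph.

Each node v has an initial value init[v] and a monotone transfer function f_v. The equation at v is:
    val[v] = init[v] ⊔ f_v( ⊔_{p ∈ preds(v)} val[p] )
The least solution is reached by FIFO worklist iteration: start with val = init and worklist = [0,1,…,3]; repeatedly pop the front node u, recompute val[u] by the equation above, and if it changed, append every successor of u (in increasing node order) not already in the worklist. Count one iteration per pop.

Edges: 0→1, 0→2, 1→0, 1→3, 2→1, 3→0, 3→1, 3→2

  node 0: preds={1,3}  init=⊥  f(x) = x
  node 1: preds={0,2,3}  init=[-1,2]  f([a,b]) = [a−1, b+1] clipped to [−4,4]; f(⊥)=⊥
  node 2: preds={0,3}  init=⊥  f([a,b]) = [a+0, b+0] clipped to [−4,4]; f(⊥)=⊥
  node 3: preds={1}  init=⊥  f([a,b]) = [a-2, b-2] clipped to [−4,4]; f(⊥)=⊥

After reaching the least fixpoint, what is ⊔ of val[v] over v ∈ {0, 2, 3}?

[-4,4]

Iteration log — 13 steps:
  step 1. node 0  ⊔preds=[-1,2]  new=[-1,2]  old=⊥  +wl: 
  step 2. node 1  ⊔preds=[-1,2]  new=[-2,3]  old=[-1,2]  +wl: 0
  step 3. node 2  ⊔preds=[-1,2]  new=[-1,2]  old=⊥  +wl: 1
  step 4. node 3  ⊔preds=[-2,3]  new=[-4,1]  old=⊥  +wl: 2
  step 5. node 0  ⊔preds=[-4,3]  new=[-4,3]  old=[-1,2]  +wl: 
  step 6. node 1  ⊔preds=[-4,3]  new=[-4,4]  old=[-2,3]  +wl: 0,3
  step 7. node 2  ⊔preds=[-4,3]  new=[-4,3]  old=[-1,2]  +wl: 1
  step 8. node 0  ⊔preds=[-4,4]  new=[-4,4]  old=[-4,3]  +wl: 2
  step 9. node 3  ⊔preds=[-4,4]  new=[-4,2]  old=[-4,1]  +wl: 0
  step 10. node 1  ⊔preds=[-4,4]  new=[-4,4]  stable
  step 11. node 2  ⊔preds=[-4,4]  new=[-4,4]  old=[-4,3]  +wl: 1
  step 12. node 0  ⊔preds=[-4,4]  new=[-4,4]  stable
  step 13. node 1  ⊔preds=[-4,4]  new=[-4,4]  stable

Least fixpoint reached:
  node 0: [-4,4]
  node 1: [-4,4]
  node 2: [-4,4]
  node 3: [-4,2]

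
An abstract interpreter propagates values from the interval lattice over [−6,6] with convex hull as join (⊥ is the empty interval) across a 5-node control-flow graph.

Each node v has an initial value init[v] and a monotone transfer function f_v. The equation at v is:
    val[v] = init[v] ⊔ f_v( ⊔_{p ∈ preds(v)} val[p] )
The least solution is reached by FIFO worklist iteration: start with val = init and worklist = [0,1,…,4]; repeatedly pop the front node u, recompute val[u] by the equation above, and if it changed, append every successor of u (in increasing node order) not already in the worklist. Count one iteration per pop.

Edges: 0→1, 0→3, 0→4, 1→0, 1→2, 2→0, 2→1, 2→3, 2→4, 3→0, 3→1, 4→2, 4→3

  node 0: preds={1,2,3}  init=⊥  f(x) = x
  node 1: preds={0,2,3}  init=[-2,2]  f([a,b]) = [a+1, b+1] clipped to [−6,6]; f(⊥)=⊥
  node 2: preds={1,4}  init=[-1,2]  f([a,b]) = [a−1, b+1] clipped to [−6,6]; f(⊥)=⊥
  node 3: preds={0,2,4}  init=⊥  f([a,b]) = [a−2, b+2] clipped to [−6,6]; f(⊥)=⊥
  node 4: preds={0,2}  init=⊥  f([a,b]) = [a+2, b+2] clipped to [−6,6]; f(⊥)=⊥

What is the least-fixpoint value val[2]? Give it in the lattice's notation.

Worklist (19 pops):
  #1 pop 0: in=[-2,2] → [-2,2] (was ⊥); enqueue []
  #2 pop 1: in=[-2,2] → [-2,3] (was [-2,2]); enqueue [0]
  #3 pop 2: in=[-2,3] → [-3,4] (was [-1,2]); enqueue [1]
  #4 pop 3: in=[-3,4] → [-5,6] (was ⊥); enqueue []
  #5 pop 4: in=[-3,4] → [-1,6] (was ⊥); enqueue [2,3]
  #6 pop 0: in=[-5,6] → [-5,6] (was [-2,2]); enqueue [4]
  #7 pop 1: in=[-5,6] → [-4,6] (was [-2,3]); enqueue [0]
  #8 pop 2: in=[-4,6] → [-5,6] (was [-3,4]); enqueue [1]
  #9 pop 3: in=[-5,6] → [-6,6] (was [-5,6]); enqueue []
  #10 pop 4: in=[-5,6] → [-3,6] (was [-1,6]); enqueue [2,3]
  #11 pop 0: in=[-6,6] → [-6,6] (was [-5,6]); enqueue [4]
  #12 pop 1: in=[-6,6] → [-5,6] (was [-4,6]); enqueue [0]
  #13 pop 2: in=[-5,6] → [-6,6] (was [-5,6]); enqueue [1]
  #14 pop 3: in=[-6,6] → [-6,6] (no change)
  #15 pop 4: in=[-6,6] → [-4,6] (was [-3,6]); enqueue [2,3]
  #16 pop 0: in=[-6,6] → [-6,6] (no change)
  #17 pop 1: in=[-6,6] → [-5,6] (no change)
  #18 pop 2: in=[-5,6] → [-6,6] (no change)
  #19 pop 3: in=[-6,6] → [-6,6] (no change)

Fixpoint:
  val[0] = [-6,6]
  val[1] = [-5,6]
  val[2] = [-6,6]
  val[3] = [-6,6]
  val[4] = [-4,6]

[-6,6]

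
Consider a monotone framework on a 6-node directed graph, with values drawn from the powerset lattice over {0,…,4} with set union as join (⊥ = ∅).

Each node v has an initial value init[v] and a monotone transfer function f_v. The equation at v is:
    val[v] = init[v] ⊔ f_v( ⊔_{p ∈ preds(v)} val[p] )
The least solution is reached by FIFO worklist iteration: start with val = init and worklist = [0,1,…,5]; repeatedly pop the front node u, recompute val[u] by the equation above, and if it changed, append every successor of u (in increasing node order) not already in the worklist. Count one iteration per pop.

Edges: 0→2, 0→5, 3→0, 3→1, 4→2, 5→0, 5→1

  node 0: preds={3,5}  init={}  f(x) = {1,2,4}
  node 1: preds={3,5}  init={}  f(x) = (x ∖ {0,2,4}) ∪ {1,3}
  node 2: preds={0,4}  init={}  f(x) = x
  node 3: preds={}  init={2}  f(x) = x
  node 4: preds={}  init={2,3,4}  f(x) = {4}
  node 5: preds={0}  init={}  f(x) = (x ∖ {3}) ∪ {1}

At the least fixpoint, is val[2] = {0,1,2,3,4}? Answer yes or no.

no

Worklist (8 pops):
  #1 pop 0: in={2} → {1,2,4} (was {}); enqueue []
  #2 pop 1: in={2} → {1,3} (was {}); enqueue []
  #3 pop 2: in={1,2,3,4} → {1,2,3,4} (was {}); enqueue []
  #4 pop 3: in={} → {2} (no change)
  #5 pop 4: in={} → {2,3,4} (no change)
  #6 pop 5: in={1,2,4} → {1,2,4} (was {}); enqueue [0,1]
  #7 pop 0: in={1,2,4} → {1,2,4} (no change)
  #8 pop 1: in={1,2,4} → {1,3} (no change)

Fixpoint:
  val[0] = {1,2,4}
  val[1] = {1,3}
  val[2] = {1,2,3,4}
  val[3] = {2}
  val[4] = {2,3,4}
  val[5] = {1,2,4}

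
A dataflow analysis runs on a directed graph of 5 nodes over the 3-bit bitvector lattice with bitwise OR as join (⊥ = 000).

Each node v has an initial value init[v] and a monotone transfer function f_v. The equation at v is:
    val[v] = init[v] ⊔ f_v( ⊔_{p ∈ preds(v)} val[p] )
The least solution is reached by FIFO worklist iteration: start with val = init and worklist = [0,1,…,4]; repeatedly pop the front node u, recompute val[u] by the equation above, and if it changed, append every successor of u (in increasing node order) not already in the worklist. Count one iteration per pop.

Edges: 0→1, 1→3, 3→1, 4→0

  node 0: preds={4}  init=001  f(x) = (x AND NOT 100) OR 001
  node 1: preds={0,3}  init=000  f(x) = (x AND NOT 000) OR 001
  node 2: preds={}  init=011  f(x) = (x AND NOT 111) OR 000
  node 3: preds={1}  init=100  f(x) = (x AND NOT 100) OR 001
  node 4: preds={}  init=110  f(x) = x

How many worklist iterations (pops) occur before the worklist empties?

6

Iteration log — 6 steps:
  step 1. node 0  ⊔preds=110  new=011  old=001  +wl: 
  step 2. node 1  ⊔preds=111  new=111  old=000  +wl: 
  step 3. node 2  ⊔preds=000  new=011  stable
  step 4. node 3  ⊔preds=111  new=111  old=100  +wl: 1
  step 5. node 4  ⊔preds=000  new=110  stable
  step 6. node 1  ⊔preds=111  new=111  stable

Least fixpoint reached:
  node 0: 011
  node 1: 111
  node 2: 011
  node 3: 111
  node 4: 110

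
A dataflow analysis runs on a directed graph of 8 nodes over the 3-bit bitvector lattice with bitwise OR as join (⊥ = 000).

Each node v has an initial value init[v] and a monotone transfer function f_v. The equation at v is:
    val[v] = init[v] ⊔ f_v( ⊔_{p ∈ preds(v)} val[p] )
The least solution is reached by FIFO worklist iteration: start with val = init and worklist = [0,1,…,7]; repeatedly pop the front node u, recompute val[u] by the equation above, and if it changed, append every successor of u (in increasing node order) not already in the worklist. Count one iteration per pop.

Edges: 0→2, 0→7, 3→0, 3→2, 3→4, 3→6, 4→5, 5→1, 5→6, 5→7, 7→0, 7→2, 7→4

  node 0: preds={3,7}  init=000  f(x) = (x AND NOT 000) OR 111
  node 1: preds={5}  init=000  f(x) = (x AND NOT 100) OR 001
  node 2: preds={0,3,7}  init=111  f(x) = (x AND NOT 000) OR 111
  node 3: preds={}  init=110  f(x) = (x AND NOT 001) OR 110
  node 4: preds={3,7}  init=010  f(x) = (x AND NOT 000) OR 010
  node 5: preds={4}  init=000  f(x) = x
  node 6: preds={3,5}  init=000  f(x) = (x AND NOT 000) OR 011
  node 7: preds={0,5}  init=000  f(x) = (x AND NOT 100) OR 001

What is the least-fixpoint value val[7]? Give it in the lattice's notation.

Worklist (16 pops):
  #1 pop 0: in=110 → 111 (was 000); enqueue []
  #2 pop 1: in=000 → 001 (was 000); enqueue []
  #3 pop 2: in=111 → 111 (no change)
  #4 pop 3: in=000 → 110 (no change)
  #5 pop 4: in=110 → 110 (was 010); enqueue []
  #6 pop 5: in=110 → 110 (was 000); enqueue [1]
  #7 pop 6: in=110 → 111 (was 000); enqueue []
  #8 pop 7: in=111 → 011 (was 000); enqueue [0,2,4]
  #9 pop 1: in=110 → 011 (was 001); enqueue []
  #10 pop 0: in=111 → 111 (no change)
  #11 pop 2: in=111 → 111 (no change)
  #12 pop 4: in=111 → 111 (was 110); enqueue [5]
  #13 pop 5: in=111 → 111 (was 110); enqueue [1,6,7]
  #14 pop 1: in=111 → 011 (no change)
  #15 pop 6: in=111 → 111 (no change)
  #16 pop 7: in=111 → 011 (no change)

Fixpoint:
  val[0] = 111
  val[1] = 011
  val[2] = 111
  val[3] = 110
  val[4] = 111
  val[5] = 111
  val[6] = 111
  val[7] = 011

011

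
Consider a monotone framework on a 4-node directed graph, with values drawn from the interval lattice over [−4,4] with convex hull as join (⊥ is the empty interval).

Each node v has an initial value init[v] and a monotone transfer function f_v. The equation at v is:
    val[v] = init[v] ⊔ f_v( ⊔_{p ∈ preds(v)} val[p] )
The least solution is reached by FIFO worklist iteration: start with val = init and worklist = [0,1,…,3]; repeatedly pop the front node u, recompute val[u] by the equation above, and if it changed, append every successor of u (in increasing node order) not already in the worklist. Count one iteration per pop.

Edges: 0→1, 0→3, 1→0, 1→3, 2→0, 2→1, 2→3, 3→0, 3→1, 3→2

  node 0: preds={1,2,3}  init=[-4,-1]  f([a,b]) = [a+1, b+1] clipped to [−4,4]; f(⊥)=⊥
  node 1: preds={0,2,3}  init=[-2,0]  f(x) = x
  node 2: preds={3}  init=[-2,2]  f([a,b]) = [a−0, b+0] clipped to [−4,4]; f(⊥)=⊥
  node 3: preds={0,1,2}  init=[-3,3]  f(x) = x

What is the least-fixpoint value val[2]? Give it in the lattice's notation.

[-4,4]

Trace (10 dequeues):
  [1] u=0 | in [-3,3] | out [-4,4] | prev [-4,-1] | push {}
  [2] u=1 | in [-4,4] | out [-4,4] | prev [-2,0] | push {0}
  [3] u=2 | in [-3,3] | out [-3,3] | prev [-2,2] | push {1}
  [4] u=3 | in [-4,4] | out [-4,4] | prev [-3,3] | push {2}
  [5] u=0 | in [-4,4] | out [-4,4] | ==
  [6] u=1 | in [-4,4] | out [-4,4] | ==
  [7] u=2 | in [-4,4] | out [-4,4] | prev [-3,3] | push {0,1,3}
  [8] u=0 | in [-4,4] | out [-4,4] | ==
  [9] u=1 | in [-4,4] | out [-4,4] | ==
  [10] u=3 | in [-4,4] | out [-4,4] | ==

Converged values:
  [0] [-4,4]
  [1] [-4,4]
  [2] [-4,4]
  [3] [-4,4]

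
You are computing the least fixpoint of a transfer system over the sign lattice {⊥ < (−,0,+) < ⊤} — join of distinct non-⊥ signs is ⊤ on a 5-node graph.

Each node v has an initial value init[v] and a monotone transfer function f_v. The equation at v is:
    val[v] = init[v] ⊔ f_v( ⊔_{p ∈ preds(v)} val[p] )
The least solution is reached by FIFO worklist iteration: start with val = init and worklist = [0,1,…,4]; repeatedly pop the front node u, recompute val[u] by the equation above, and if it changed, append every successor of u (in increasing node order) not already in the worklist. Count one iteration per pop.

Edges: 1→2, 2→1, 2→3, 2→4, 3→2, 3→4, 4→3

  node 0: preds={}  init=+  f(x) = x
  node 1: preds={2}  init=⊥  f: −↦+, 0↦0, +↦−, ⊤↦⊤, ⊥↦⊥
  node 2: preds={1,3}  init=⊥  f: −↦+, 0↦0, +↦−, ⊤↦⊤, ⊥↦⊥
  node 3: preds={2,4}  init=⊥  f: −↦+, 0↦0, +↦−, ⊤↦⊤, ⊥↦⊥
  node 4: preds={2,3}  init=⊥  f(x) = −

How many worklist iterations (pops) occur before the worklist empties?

11

Trace (11 dequeues):
  [1] u=0 | in ⊥ | out + | ==
  [2] u=1 | in ⊥ | out ⊥ | ==
  [3] u=2 | in ⊥ | out ⊥ | ==
  [4] u=3 | in ⊥ | out ⊥ | ==
  [5] u=4 | in ⊥ | out − | prev ⊥ | push {3}
  [6] u=3 | in − | out + | prev ⊥ | push {2,4}
  [7] u=2 | in + | out − | prev ⊥ | push {1,3}
  [8] u=4 | in ⊤ | out − | ==
  [9] u=1 | in − | out + | prev ⊥ | push {2}
  [10] u=3 | in − | out + | ==
  [11] u=2 | in + | out − | ==

Converged values:
  [0] +
  [1] +
  [2] −
  [3] +
  [4] −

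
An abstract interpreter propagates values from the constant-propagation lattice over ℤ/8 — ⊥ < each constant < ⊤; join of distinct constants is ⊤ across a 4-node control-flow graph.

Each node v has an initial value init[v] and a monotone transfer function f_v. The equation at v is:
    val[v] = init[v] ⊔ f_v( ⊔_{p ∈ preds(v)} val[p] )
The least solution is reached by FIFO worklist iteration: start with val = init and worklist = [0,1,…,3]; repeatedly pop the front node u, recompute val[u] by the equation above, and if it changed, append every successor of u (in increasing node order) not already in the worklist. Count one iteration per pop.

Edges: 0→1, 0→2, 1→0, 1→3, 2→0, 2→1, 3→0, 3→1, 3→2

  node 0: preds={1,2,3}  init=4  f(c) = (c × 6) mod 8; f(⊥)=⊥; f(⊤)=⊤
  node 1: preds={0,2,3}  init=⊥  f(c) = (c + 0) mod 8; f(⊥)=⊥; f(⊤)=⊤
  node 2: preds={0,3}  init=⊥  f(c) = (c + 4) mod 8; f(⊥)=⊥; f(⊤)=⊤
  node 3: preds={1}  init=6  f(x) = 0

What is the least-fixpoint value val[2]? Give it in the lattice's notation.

⊤

Trace (7 dequeues):
  [1] u=0 | in 6 | out 4 | ==
  [2] u=1 | in ⊤ | out ⊤ | prev ⊥ | push {0}
  [3] u=2 | in ⊤ | out ⊤ | prev ⊥ | push {1}
  [4] u=3 | in ⊤ | out ⊤ | prev 6 | push {2}
  [5] u=0 | in ⊤ | out ⊤ | prev 4 | push {}
  [6] u=1 | in ⊤ | out ⊤ | ==
  [7] u=2 | in ⊤ | out ⊤ | ==

Converged values:
  [0] ⊤
  [1] ⊤
  [2] ⊤
  [3] ⊤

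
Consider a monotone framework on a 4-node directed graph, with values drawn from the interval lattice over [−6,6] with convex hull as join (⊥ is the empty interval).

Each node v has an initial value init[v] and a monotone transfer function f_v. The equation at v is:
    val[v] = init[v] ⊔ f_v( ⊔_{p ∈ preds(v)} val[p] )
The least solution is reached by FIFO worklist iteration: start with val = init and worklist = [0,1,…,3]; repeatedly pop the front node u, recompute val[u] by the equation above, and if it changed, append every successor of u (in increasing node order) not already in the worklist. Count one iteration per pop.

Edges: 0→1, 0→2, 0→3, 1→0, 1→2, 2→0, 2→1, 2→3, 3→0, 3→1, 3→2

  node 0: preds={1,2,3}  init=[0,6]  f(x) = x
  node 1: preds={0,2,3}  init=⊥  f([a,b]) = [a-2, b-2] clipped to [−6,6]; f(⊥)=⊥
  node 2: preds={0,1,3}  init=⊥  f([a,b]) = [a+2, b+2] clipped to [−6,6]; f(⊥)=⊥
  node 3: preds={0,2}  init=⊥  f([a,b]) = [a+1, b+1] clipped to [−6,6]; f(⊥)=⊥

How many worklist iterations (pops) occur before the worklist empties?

19

Worklist (19 pops):
  #1 pop 0: in=⊥ → [0,6] (no change)
  #2 pop 1: in=[0,6] → [-2,4] (was ⊥); enqueue [0]
  #3 pop 2: in=[-2,6] → [0,6] (was ⊥); enqueue [1]
  #4 pop 3: in=[0,6] → [1,6] (was ⊥); enqueue [2]
  #5 pop 0: in=[-2,6] → [-2,6] (was [0,6]); enqueue [3]
  #6 pop 1: in=[-2,6] → [-4,4] (was [-2,4]); enqueue [0]
  #7 pop 2: in=[-4,6] → [-2,6] (was [0,6]); enqueue [1]
  #8 pop 3: in=[-2,6] → [-1,6] (was [1,6]); enqueue [2]
  #9 pop 0: in=[-4,6] → [-4,6] (was [-2,6]); enqueue [3]
  #10 pop 1: in=[-4,6] → [-6,4] (was [-4,4]); enqueue [0]
  #11 pop 2: in=[-6,6] → [-4,6] (was [-2,6]); enqueue [1]
  #12 pop 3: in=[-4,6] → [-3,6] (was [-1,6]); enqueue [2]
  #13 pop 0: in=[-6,6] → [-6,6] (was [-4,6]); enqueue [3]
  #14 pop 1: in=[-6,6] → [-6,4] (no change)
  #15 pop 2: in=[-6,6] → [-4,6] (no change)
  #16 pop 3: in=[-6,6] → [-5,6] (was [-3,6]); enqueue [0,1,2]
  #17 pop 0: in=[-6,6] → [-6,6] (no change)
  #18 pop 1: in=[-6,6] → [-6,4] (no change)
  #19 pop 2: in=[-6,6] → [-4,6] (no change)

Fixpoint:
  val[0] = [-6,6]
  val[1] = [-6,4]
  val[2] = [-4,6]
  val[3] = [-5,6]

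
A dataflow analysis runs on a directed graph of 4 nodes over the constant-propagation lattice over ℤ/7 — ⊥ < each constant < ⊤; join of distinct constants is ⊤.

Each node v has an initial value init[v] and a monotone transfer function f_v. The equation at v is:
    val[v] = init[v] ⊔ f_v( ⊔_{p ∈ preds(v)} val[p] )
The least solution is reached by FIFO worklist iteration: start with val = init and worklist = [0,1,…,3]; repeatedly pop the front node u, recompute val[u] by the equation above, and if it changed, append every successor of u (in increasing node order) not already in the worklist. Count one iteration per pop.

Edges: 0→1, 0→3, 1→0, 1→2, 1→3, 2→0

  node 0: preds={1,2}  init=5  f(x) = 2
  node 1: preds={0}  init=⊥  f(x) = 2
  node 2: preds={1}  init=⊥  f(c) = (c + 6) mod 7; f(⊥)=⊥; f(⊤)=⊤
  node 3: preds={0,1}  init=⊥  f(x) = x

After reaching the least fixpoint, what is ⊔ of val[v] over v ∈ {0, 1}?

⊤

Worklist (5 pops):
  #1 pop 0: in=⊥ → ⊤ (was 5); enqueue []
  #2 pop 1: in=⊤ → 2 (was ⊥); enqueue [0]
  #3 pop 2: in=2 → 1 (was ⊥); enqueue []
  #4 pop 3: in=⊤ → ⊤ (was ⊥); enqueue []
  #5 pop 0: in=⊤ → ⊤ (no change)

Fixpoint:
  val[0] = ⊤
  val[1] = 2
  val[2] = 1
  val[3] = ⊤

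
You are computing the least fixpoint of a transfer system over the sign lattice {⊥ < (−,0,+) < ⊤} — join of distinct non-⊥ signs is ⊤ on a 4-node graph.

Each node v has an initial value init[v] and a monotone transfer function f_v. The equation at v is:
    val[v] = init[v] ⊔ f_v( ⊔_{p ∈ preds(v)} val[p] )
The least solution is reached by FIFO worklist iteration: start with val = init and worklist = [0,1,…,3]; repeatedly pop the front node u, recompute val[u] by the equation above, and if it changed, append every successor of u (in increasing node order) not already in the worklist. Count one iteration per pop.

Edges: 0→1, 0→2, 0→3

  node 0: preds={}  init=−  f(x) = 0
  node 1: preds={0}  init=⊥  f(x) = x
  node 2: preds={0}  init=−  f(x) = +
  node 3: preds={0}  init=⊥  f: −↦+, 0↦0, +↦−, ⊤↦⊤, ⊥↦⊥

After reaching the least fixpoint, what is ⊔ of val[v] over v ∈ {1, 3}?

⊤

Trace (4 dequeues):
  [1] u=0 | in ⊥ | out ⊤ | prev − | push {}
  [2] u=1 | in ⊤ | out ⊤ | prev ⊥ | push {}
  [3] u=2 | in ⊤ | out ⊤ | prev − | push {}
  [4] u=3 | in ⊤ | out ⊤ | prev ⊥ | push {}

Converged values:
  [0] ⊤
  [1] ⊤
  [2] ⊤
  [3] ⊤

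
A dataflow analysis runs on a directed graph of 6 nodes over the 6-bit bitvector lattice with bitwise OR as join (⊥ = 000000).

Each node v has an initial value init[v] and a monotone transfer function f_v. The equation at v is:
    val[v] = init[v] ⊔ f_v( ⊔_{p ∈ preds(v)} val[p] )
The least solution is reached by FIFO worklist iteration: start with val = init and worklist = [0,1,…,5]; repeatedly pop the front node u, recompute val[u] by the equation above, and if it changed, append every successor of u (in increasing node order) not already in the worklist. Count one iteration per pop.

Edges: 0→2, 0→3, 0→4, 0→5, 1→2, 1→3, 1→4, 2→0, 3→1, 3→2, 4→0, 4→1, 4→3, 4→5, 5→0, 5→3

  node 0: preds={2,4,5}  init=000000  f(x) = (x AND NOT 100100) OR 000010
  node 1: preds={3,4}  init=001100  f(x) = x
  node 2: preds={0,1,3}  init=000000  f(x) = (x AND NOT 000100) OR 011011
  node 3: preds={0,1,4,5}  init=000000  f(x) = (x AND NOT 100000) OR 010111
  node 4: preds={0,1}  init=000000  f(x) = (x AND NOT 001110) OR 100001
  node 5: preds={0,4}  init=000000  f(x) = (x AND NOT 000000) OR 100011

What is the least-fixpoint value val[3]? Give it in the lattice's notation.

Iteration log — 15 steps:
  step 1. node 0  ⊔preds=000000  new=000010  old=000000  +wl: 
  step 2. node 1  ⊔preds=000000  new=001100  stable
  step 3. node 2  ⊔preds=001110  new=011011  old=000000  +wl: 0
  step 4. node 3  ⊔preds=001110  new=011111  old=000000  +wl: 1,2
  step 5. node 4  ⊔preds=001110  new=100001  old=000000  +wl: 3
  step 6. node 5  ⊔preds=100011  new=100011  old=000000  +wl: 
  step 7. node 0  ⊔preds=111011  new=011011  old=000010  +wl: 4,5
  step 8. node 1  ⊔preds=111111  new=111111  old=001100  +wl: 
  step 9. node 2  ⊔preds=111111  new=111011  old=011011  +wl: 0
  step 10. node 3  ⊔preds=111111  new=011111  stable
  step 11. node 4  ⊔preds=111111  new=110001  old=100001  +wl: 1,3
  step 12. node 5  ⊔preds=111011  new=111011  old=100011  +wl: 
  step 13. node 0  ⊔preds=111011  new=011011  stable
  step 14. node 1  ⊔preds=111111  new=111111  stable
  step 15. node 3  ⊔preds=111111  new=011111  stable

Least fixpoint reached:
  node 0: 011011
  node 1: 111111
  node 2: 111011
  node 3: 011111
  node 4: 110001
  node 5: 111011

011111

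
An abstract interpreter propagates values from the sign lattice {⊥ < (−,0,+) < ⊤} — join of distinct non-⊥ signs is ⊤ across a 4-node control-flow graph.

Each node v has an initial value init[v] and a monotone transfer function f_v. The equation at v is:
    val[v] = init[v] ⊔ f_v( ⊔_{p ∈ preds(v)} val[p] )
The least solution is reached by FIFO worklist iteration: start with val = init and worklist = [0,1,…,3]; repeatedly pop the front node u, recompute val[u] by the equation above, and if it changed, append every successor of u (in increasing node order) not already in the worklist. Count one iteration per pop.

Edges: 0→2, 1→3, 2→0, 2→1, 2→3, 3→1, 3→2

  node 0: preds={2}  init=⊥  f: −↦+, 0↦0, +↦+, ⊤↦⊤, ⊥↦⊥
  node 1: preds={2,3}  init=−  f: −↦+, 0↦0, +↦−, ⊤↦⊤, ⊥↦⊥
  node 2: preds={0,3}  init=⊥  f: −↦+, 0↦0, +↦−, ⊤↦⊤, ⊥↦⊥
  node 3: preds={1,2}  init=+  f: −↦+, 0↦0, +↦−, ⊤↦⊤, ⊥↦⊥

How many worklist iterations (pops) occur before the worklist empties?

14

Worklist (14 pops):
  #1 pop 0: in=⊥ → ⊥ (no change)
  #2 pop 1: in=+ → − (no change)
  #3 pop 2: in=+ → − (was ⊥); enqueue [0,1]
  #4 pop 3: in=− → + (no change)
  #5 pop 0: in=− → + (was ⊥); enqueue [2]
  #6 pop 1: in=⊤ → ⊤ (was −); enqueue [3]
  #7 pop 2: in=+ → − (no change)
  #8 pop 3: in=⊤ → ⊤ (was +); enqueue [1,2]
  #9 pop 1: in=⊤ → ⊤ (no change)
  #10 pop 2: in=⊤ → ⊤ (was −); enqueue [0,1,3]
  #11 pop 0: in=⊤ → ⊤ (was +); enqueue [2]
  #12 pop 1: in=⊤ → ⊤ (no change)
  #13 pop 3: in=⊤ → ⊤ (no change)
  #14 pop 2: in=⊤ → ⊤ (no change)

Fixpoint:
  val[0] = ⊤
  val[1] = ⊤
  val[2] = ⊤
  val[3] = ⊤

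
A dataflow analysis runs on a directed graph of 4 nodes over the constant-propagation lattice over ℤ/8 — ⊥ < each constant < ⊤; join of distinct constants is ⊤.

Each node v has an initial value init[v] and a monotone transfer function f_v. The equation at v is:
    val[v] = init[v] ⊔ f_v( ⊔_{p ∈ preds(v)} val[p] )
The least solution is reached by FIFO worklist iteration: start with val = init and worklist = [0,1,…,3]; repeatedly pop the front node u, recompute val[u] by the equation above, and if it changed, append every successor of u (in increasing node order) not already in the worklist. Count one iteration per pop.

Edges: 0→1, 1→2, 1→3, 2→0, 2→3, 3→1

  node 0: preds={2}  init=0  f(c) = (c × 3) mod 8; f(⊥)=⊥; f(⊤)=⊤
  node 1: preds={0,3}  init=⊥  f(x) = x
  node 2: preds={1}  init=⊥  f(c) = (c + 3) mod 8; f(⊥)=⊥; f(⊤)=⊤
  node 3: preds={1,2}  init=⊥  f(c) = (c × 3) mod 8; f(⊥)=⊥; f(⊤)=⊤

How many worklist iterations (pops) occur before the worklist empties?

Worklist (9 pops):
  #1 pop 0: in=⊥ → 0 (no change)
  #2 pop 1: in=0 → 0 (was ⊥); enqueue []
  #3 pop 2: in=0 → 3 (was ⊥); enqueue [0]
  #4 pop 3: in=⊤ → ⊤ (was ⊥); enqueue [1]
  #5 pop 0: in=3 → ⊤ (was 0); enqueue []
  #6 pop 1: in=⊤ → ⊤ (was 0); enqueue [2,3]
  #7 pop 2: in=⊤ → ⊤ (was 3); enqueue [0]
  #8 pop 3: in=⊤ → ⊤ (no change)
  #9 pop 0: in=⊤ → ⊤ (no change)

Fixpoint:
  val[0] = ⊤
  val[1] = ⊤
  val[2] = ⊤
  val[3] = ⊤

9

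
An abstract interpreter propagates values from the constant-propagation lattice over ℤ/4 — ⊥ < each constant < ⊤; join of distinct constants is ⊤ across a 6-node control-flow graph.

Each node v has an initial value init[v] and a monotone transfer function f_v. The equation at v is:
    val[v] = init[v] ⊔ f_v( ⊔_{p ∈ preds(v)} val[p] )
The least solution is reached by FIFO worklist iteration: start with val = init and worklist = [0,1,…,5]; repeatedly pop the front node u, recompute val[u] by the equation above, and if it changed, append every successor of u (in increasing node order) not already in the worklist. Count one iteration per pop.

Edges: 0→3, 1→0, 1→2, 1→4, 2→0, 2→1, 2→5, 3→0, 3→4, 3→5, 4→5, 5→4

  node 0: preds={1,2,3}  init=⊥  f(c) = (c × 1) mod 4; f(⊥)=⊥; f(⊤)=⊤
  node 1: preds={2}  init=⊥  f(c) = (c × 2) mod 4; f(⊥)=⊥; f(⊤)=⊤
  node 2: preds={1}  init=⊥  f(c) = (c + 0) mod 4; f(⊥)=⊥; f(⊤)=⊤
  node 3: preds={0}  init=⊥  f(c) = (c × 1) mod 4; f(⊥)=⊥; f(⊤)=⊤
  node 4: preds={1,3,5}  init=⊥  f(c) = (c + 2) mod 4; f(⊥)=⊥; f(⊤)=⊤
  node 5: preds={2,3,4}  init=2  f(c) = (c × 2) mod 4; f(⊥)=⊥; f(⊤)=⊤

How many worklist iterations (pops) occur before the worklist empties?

Worklist (8 pops):
  #1 pop 0: in=⊥ → ⊥ (no change)
  #2 pop 1: in=⊥ → ⊥ (no change)
  #3 pop 2: in=⊥ → ⊥ (no change)
  #4 pop 3: in=⊥ → ⊥ (no change)
  #5 pop 4: in=2 → 0 (was ⊥); enqueue []
  #6 pop 5: in=0 → ⊤ (was 2); enqueue [4]
  #7 pop 4: in=⊤ → ⊤ (was 0); enqueue [5]
  #8 pop 5: in=⊤ → ⊤ (no change)

Fixpoint:
  val[0] = ⊥
  val[1] = ⊥
  val[2] = ⊥
  val[3] = ⊥
  val[4] = ⊤
  val[5] = ⊤

8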